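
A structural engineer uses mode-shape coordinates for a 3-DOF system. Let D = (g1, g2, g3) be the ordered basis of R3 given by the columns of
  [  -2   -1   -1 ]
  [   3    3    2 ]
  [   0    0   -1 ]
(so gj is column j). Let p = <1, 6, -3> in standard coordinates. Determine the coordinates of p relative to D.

We seek scalars with c_1 g1 + ... + c_3 g3 = p; equivalently solve M c = p where the columns of M are g1, ..., g3.
Row-reducing the augmented matrix [M | p] gives c = (-4, 4, 3).
Check: -4g1 + 4g2 + 3g3 = <1, 6, -3>.

<-4, 4, 3>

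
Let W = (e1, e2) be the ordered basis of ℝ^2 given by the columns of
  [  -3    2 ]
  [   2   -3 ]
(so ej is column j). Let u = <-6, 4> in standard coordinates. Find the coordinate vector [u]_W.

Write u = c_1 e1 + c_2 e2 and solve for the c_i.
System: -3c_1 + 2c_2 = -6, 2c_1 - 3c_2 = 4; solving gives c_1 = 2, c_2 = 0.
Check: 2e1 + 0·e2 = <-6, 4>.

<2, 0>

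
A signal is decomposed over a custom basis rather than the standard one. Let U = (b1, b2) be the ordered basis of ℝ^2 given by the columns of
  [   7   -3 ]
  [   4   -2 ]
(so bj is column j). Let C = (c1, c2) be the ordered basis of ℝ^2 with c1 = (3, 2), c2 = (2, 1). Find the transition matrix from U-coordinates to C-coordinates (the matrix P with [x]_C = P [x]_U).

Let M have columns bj and N have columns cj. Then for every x, N [x]_C = x = M [x]_U, so P = N^(-1) M.
Since det N = -1, N^(-1) has integer entries; multiplying gives P = [[1, -1], [2, 0]].

[[1, -1], [2, 0]]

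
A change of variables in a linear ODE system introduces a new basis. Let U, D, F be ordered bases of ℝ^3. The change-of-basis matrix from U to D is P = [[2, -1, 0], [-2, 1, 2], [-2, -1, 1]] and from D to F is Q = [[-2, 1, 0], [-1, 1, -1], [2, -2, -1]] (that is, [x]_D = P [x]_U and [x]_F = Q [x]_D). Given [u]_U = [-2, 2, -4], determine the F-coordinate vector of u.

[10, 6, -6]

Apply P to get D-coordinates [-6, -2, -2], then Q to get F-coordinates.
The result is [u]_F = [10, 6, -6].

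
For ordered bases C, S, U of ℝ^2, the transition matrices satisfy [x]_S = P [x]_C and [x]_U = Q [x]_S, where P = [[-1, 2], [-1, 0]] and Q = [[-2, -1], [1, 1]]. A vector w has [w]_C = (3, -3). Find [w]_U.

Apply P to get S-coordinates (-9, -3), then Q to get U-coordinates.
The result is [w]_U = (21, -12).

(21, -12)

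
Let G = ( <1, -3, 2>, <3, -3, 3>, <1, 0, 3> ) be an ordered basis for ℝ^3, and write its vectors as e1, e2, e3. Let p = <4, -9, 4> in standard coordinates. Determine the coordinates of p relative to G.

Write p = c_1 e1 + ... + c_3 e3 and solve for the c_i.
Row-reducing the augmented matrix [M | p] gives c = (2, 1, -1).
Check: 2e1 + e2 - e3 = <4, -9, 4>.

<2, 1, -1>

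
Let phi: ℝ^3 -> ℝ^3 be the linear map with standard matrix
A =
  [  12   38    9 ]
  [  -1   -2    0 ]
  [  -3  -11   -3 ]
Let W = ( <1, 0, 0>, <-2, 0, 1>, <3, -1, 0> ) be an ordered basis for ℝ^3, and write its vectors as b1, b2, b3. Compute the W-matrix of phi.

[[3, -3, -1], [-3, 3, 2], [1, -2, 1]]

Let P have columns b1, ..., b3. Then [phi]_W = P^(-1) A P.
Here det P = 1, so P^(-1) is integer; computing A P first and then P^(-1)(A P) gives [[3, -3, -1], [-3, 3, 2], [1, -2, 1]].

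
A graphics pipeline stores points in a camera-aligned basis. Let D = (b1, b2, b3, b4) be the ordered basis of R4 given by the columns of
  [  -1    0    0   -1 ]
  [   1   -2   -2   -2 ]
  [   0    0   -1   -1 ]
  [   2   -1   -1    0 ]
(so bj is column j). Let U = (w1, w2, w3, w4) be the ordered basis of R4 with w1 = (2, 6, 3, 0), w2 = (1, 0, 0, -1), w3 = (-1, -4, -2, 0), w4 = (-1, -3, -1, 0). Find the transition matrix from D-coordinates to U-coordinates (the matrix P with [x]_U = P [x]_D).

Column j of P is [bj]_U, since P maps D-coordinates to U-coordinates.
Expressing b1 in U: b1 = w1 - 2w2 + 2w3 - w4, so column 1 of P is (1, -2, 2, -1).
Doing the same for each bj gives P = [[1, 0, -1, -1], [-2, 1, 1, 0], [2, -1, -1, -1], [-1, 2, 0, 0]].

[[1, 0, -1, -1], [-2, 1, 1, 0], [2, -1, -1, -1], [-1, 2, 0, 0]]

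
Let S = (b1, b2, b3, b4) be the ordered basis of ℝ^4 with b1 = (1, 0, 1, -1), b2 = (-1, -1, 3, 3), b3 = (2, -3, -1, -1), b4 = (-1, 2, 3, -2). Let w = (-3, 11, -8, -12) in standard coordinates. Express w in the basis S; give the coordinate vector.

(-3, -4, -1, 2)

We seek scalars with c_1 b1 + ... + c_4 b4 = w; equivalently solve M c = w where the columns of M are b1, ..., b4.
Row-reducing the augmented matrix [M | w] gives c = (-3, -4, -1, 2).
Check: -3b1 - 4b2 - b3 + 2b4 = (-3, 11, -8, -12).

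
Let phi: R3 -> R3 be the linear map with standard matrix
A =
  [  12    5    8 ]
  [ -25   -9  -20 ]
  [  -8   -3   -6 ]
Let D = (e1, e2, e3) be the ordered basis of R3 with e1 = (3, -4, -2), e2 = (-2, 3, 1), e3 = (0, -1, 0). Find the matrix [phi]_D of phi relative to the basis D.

With P the matrix whose columns are e1, ..., e3, [phi]_D = P^(-1) A P.
Column by column: phi(e1) = A e1 = (0, 1, 0); its D-coordinates (0, 0, -1) give column 1.
Continuing for each basis vector yields [phi]_D = [[0, -1, -1], [0, -1, 1], [-1, -2, -2]].

[[0, -1, -1], [0, -1, 1], [-1, -2, -2]]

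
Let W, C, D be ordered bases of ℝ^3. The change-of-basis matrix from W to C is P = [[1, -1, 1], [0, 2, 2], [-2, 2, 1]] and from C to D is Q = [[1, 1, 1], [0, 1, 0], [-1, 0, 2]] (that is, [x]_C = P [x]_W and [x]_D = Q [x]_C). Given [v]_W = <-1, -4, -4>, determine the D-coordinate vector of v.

Composing the changes, [v]_D = Q P [v]_W.
Q P = [[-1, 3, 4], [0, 2, 2], [-5, 5, 1]]; applying this to <-1, -4, -4> gives <-27, -16, -19>.

<-27, -16, -19>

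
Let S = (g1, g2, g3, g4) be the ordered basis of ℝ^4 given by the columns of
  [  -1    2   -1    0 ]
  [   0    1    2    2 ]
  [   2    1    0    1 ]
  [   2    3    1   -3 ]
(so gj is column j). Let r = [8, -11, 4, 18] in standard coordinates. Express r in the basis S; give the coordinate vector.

[r]_S is the unique c with M c = r, where M has columns g1, ..., g4.
Row-reducing the augmented matrix [M | r] gives c = (2, 3, -4, -3).
Check: 2g1 + 3g2 - 4g3 - 3g4 = [8, -11, 4, 18].

[2, 3, -4, -3]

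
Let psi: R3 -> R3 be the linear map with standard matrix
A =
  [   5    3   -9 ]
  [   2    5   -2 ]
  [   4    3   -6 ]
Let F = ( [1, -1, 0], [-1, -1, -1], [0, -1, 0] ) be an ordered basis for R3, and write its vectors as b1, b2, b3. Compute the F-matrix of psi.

The j-th column of [psi]_F is [psi(bj)]_F.
psi(b1) = A b1 = [2, -3, 1] = b1 - b2 + 3b3, so column 1 is [1, -1, 3].
Repeating for b2, b3 and assembling the columns gives [[1, 2, 0], [-1, 1, 3], [3, 2, 2]].

[[1, 2, 0], [-1, 1, 3], [3, 2, 2]]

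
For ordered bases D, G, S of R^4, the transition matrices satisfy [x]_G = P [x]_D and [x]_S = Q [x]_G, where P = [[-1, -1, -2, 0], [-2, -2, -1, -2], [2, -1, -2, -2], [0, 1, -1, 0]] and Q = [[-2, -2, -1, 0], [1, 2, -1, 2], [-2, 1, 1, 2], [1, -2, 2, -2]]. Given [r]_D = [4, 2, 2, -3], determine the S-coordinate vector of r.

[28, -34, 20, 22]

First [r]_G = P [r]_D = [-10, -8, 8, 0].
Then [r]_S = Q [r]_G = [28, -34, 20, 22].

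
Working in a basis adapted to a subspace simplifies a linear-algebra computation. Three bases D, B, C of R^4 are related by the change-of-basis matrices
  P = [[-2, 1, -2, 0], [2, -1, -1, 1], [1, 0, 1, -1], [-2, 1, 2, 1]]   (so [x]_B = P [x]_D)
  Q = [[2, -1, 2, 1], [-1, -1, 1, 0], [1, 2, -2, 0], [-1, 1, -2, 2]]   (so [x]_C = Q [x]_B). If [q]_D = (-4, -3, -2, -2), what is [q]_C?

First [q]_B = P [q]_D = (9, -5, -4, -1).
Then [q]_C = Q [q]_B = (14, -8, 7, -8).

(14, -8, 7, -8)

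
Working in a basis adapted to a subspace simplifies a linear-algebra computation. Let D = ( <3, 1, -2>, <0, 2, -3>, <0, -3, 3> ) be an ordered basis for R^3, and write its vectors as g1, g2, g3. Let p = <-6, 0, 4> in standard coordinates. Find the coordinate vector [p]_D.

[p]_D is the unique c with M c = p, where M has columns g1, ..., g3.
Gaussian elimination on [M | p] yields c = (-2, -2, -2).
Check: -2g1 - 2g2 - 2g3 = <-6, 0, 4>.

<-2, -2, -2>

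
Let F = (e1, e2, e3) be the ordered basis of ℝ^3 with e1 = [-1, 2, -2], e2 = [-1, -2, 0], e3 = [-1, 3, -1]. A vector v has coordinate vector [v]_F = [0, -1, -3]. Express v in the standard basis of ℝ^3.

[4, -7, 3]

v = M [v]_F, where M has columns e1, ..., e3.
Carrying out the matrix-vector product, v = [4, -7, 3].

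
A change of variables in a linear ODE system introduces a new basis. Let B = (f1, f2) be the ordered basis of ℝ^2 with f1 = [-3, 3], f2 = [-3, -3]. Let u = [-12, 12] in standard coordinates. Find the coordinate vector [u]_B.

[4, 0]

[u]_B is the unique c with M c = u, where M has columns f1, f2.
System: -3c_1 - 3c_2 = -12, 3c_1 - 3c_2 = 12; solving gives c_1 = 4, c_2 = 0.
Check: 4f1 + 0·f2 = [-12, 12].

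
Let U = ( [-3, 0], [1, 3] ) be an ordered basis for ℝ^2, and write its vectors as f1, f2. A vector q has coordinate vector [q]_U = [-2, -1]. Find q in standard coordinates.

By definition q = -2f1 - f2.
Summing componentwise gives [5, -3].

[5, -3]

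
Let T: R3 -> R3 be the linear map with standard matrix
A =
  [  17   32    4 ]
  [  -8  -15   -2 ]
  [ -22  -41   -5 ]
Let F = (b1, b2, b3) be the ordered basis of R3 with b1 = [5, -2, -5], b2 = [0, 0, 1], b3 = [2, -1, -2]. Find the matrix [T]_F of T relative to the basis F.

With P the matrix whose columns are b1, ..., b3, [T]_F = P^(-1) A P.
Column by column: T(b1) = A b1 = [1, 0, -3]; its F-coordinates [1, -2, -2] give column 1.
Continuing for each basis vector yields [T]_F = [[1, 0, 0], [-2, -1, 1], [-2, 2, -3]].

[[1, 0, 0], [-2, -1, 1], [-2, 2, -3]]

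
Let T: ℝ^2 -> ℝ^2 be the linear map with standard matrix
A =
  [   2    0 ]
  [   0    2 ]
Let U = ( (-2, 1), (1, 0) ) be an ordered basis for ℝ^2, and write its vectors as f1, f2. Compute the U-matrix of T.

[[2, 0], [0, 2]]

The j-th column of [T]_U is [T(fj)]_U.
T(f1) = A f1 = (-4, 2) = 2f1 + 0·f2, so column 1 is (2, 0).
Repeating for f2 and assembling the columns gives [[2, 0], [0, 2]].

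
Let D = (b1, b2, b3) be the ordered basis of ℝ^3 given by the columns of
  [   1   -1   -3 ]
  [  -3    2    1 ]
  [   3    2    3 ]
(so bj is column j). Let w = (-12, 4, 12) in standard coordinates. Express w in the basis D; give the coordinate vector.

Write w = c_1 b1 + ... + c_3 b3 and solve for the c_i.
Solving this 3x3 system gives c = (0, 0, 4).
Check: 0·b1 + 0·b2 + 4b3 = (-12, 4, 12).

(0, 0, 4)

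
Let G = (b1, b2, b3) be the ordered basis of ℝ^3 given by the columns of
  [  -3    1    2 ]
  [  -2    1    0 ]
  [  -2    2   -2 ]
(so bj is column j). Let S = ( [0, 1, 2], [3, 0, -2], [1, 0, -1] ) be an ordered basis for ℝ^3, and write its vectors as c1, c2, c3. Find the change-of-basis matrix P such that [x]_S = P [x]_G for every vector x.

Column j of P is [bj]_S, since P maps G-coordinates to S-coordinates.
Expressing b1 in S: b1 = -2c1 - c2 + 0·c3, so column 1 of P is [-2, -1, 0].
Doing the same for each bj gives P = [[-2, 1, 0], [-1, 1, 0], [0, -2, 2]].

[[-2, 1, 0], [-1, 1, 0], [0, -2, 2]]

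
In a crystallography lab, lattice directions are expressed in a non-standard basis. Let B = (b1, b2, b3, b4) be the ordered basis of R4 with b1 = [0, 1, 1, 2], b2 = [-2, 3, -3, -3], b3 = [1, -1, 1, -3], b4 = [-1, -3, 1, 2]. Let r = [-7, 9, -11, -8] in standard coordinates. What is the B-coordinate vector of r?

We seek scalars with c_1 b1 + ... + c_4 b4 = r; equivalently solve M c = r where the columns of M are b1, ..., b4.
Solving this 4x4 system gives c = (-1, 3, -1, 0).
Check: -b1 + 3b2 - b3 + 0·b4 = [-7, 9, -11, -8].

[-1, 3, -1, 0]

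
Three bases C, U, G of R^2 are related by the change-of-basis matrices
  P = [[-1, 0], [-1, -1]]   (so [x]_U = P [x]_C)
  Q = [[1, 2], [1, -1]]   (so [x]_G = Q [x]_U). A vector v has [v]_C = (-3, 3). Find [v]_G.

First [v]_U = P [v]_C = (3, 0).
Then [v]_G = Q [v]_U = (3, 3).

(3, 3)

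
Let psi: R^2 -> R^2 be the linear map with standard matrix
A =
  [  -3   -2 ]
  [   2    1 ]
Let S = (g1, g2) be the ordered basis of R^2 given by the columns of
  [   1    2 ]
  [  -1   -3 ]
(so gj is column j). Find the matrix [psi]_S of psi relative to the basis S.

[[-1, 2], [0, -1]]

The j-th column of [psi]_S is [psi(gj)]_S.
psi(g1) = A g1 = [-1, 1] = -g1 + 0·g2, so column 1 is [-1, 0].
Repeating for g2 and assembling the columns gives [[-1, 2], [0, -1]].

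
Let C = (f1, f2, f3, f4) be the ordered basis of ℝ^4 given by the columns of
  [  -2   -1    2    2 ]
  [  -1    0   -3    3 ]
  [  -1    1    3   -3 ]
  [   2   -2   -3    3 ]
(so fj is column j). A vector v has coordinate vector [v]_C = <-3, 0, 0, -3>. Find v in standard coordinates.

<0, -6, 12, -15>

The coordinates say v = -3f1 + 0·f2 + 0·f3 - 3f4; adding the scaled basis vectors gives <0, -6, 12, -15>.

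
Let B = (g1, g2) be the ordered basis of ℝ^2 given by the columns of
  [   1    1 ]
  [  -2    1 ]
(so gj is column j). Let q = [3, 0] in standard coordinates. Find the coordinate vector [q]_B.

Write q = c_1 g1 + c_2 g2 and solve for the c_i.
System: c_1 + c_2 = 3, -2c_1 + c_2 = 0; solving gives c_1 = 1, c_2 = 2.
Check: g1 + 2g2 = [3, 0].

[1, 2]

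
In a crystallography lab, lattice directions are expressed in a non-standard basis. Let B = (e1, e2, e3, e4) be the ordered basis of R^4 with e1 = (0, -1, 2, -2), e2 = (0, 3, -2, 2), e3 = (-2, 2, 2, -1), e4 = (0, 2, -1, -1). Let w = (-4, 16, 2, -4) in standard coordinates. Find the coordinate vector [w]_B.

(4, 4, 2, 2)

[w]_B is the unique c with M c = w, where M has columns e1, ..., e4.
Gaussian elimination on [M | w] yields c = (4, 4, 2, 2).
Check: 4e1 + 4e2 + 2e3 + 2e4 = (-4, 16, 2, -4).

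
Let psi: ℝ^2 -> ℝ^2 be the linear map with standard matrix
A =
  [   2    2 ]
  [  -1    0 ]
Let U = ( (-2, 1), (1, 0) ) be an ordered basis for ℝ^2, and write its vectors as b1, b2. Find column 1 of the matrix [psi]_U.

Compute psi(b1) = A b1 = (-2, 2) in standard coordinates.
Then write this in U-coordinates: solve for y in y_1 b1 + y_2 b2 = (-2, 2).
This gives y = (2, 2), which is column 1 of [psi]_U.

(2, 2)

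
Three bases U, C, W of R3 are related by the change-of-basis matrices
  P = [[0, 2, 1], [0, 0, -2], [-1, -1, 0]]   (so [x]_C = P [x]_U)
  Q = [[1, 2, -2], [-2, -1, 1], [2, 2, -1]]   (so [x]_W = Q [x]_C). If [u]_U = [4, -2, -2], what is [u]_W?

[6, 6, -2]

Composing the changes, [u]_W = Q P [u]_U.
Q P = [[2, 4, -3], [-1, -5, 0], [1, 5, -2]]; applying this to [4, -2, -2] gives [6, 6, -2].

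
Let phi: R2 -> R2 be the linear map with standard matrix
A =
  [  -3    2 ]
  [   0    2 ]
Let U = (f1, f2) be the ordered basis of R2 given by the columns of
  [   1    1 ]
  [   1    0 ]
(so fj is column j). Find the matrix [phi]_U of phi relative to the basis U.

[[2, 0], [-3, -3]]

Let P have columns f1, f2. Then [phi]_U = P^(-1) A P.
Here det P = -1, so P^(-1) is integer; computing A P first and then P^(-1)(A P) gives [[2, 0], [-3, -3]].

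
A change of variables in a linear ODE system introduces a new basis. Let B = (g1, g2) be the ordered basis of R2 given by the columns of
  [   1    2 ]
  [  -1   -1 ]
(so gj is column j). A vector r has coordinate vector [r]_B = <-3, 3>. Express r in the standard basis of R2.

By definition r = -3g1 + 3g2.
Summing componentwise gives <3, 0>.

<3, 0>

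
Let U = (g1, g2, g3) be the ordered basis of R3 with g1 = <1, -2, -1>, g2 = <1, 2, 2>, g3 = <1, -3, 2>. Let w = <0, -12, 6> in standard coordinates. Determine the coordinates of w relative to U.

[w]_U is the unique c with M c = w, where M has columns g1, ..., g3.
Solving this 3x3 system gives c = (-2, -2, 4).
Check: -2g1 - 2g2 + 4g3 = <0, -12, 6>.

<-2, -2, 4>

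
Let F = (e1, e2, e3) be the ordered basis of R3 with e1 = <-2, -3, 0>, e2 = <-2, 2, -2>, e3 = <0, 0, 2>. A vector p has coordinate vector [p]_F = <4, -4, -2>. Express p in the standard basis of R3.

<0, -20, 4>

p = M [p]_F, where M has columns e1, ..., e3.
Carrying out the matrix-vector product, p = <0, -20, 4>.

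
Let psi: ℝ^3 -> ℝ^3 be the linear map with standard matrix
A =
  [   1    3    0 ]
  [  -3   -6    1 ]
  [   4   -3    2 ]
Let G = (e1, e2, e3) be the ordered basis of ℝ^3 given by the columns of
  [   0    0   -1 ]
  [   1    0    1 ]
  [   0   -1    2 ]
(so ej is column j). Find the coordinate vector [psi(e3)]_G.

Compute psi(e3) = A e3 = (2, -1, -3) in standard coordinates.
Then write this in G-coordinates: solve for y in y_1 e1 + ... + y_3 e3 = (2, -1, -3).
This gives y = (1, -1, -2), which is column 3 of [psi]_G.

(1, -1, -2)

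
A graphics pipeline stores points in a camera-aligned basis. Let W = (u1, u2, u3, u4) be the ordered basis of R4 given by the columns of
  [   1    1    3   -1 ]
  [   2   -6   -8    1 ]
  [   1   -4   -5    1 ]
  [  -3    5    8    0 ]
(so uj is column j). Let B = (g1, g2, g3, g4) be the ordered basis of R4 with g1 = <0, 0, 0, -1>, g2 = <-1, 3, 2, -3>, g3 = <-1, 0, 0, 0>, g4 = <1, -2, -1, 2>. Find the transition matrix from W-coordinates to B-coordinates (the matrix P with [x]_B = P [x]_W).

Take x = uj: its W-coordinates are the j-th standard unit vector, so P e_j — column j of P — equals [uj]_B.
u1 = g1 + 0·g2 - 2g3 - g4, giving column 1 = <1, 0, -2, -1>; repeating for each j gives P = [[1, 1, 0, -1], [0, -2, -2, 1], [-2, 1, 0, 1], [-1, 0, 1, 1]].

[[1, 1, 0, -1], [0, -2, -2, 1], [-2, 1, 0, 1], [-1, 0, 1, 1]]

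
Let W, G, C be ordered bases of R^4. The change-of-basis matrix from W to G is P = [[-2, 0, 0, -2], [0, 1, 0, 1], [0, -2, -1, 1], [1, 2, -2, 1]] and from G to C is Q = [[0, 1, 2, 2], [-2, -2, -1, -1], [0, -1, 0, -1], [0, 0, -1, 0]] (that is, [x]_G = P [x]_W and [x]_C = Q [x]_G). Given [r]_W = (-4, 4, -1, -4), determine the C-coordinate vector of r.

Apply P to get G-coordinates (16, 0, -11, 2), then Q to get C-coordinates.
The result is [r]_C = (-18, -23, -2, 11).

(-18, -23, -2, 11)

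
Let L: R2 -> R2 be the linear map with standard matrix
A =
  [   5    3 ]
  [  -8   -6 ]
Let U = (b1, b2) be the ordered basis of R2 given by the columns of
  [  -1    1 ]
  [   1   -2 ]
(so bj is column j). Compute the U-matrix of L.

[[2, -2], [0, -3]]

Let P have columns b1, b2. Then [L]_U = P^(-1) A P.
Here det P = 1, so P^(-1) is integer; computing A P first and then P^(-1)(A P) gives [[2, -2], [0, -3]].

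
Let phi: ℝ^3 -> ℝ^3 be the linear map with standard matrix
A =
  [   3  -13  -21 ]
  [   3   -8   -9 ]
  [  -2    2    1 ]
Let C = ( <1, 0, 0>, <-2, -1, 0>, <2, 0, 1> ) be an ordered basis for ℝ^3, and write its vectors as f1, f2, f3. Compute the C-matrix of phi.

[[1, -1, -3], [-3, -2, 3], [-2, 2, -3]]

With P the matrix whose columns are f1, ..., f3, [phi]_C = P^(-1) A P.
Column by column: phi(f1) = A f1 = <3, 3, -2>; its C-coordinates <1, -3, -2> give column 1.
Continuing for each basis vector yields [phi]_C = [[1, -1, -3], [-3, -2, 3], [-2, 2, -3]].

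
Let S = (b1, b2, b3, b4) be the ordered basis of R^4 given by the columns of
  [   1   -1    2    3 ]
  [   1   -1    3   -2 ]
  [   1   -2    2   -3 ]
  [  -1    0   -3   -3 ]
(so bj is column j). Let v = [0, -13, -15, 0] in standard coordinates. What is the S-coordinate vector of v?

[v]_S is the unique c with M c = v, where M has columns b1, ..., b4.
Solving this 4x4 system gives c = (3, 3, -3, 2).
Check: 3b1 + 3b2 - 3b3 + 2b4 = [0, -13, -15, 0].

[3, 3, -3, 2]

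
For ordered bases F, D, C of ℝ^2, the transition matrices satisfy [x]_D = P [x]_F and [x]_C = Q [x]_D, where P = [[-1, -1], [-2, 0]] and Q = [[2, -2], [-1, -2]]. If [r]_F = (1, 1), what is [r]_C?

(0, 6)

Composing the changes, [r]_C = Q P [r]_F.
Q P = [[2, -2], [5, 1]]; applying this to (1, 1) gives (0, 6).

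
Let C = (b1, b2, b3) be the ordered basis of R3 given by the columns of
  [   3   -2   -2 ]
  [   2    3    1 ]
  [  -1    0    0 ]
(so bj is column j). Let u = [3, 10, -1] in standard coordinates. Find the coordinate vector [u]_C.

We seek scalars with c_1 b1 + ... + c_3 b3 = u; equivalently solve M c = u where the columns of M are b1, ..., b3.
Row-reducing the augmented matrix [M | u] gives c = (1, 4, -4).
Check: b1 + 4b2 - 4b3 = [3, 10, -1].

[1, 4, -4]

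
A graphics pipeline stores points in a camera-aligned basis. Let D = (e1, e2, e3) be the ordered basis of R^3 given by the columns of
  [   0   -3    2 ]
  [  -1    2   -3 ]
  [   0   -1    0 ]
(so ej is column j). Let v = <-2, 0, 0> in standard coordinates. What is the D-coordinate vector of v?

<3, 0, -1>

Write v = c_1 e1 + ... + c_3 e3 and solve for the c_i.
Solving this 3x3 system gives c = (3, 0, -1).
Check: 3e1 + 0·e2 - e3 = <-2, 0, 0>.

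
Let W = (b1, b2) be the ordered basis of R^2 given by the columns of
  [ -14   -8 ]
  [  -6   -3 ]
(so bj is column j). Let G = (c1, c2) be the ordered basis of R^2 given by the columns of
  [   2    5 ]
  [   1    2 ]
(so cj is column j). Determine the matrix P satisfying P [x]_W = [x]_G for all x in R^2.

[[-2, 1], [-2, -2]]

Let M have columns bj and N have columns cj. Then for every x, N [x]_G = x = M [x]_W, so P = N^(-1) M.
Since det N = -1, N^(-1) has integer entries; multiplying gives P = [[-2, 1], [-2, -2]].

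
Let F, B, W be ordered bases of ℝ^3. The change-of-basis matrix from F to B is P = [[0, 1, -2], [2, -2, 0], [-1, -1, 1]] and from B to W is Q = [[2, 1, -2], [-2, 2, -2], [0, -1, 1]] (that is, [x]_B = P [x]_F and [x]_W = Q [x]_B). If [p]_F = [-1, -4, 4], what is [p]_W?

Composing the changes, [p]_W = Q P [p]_F.
Q P = [[4, 2, -6], [6, -4, 2], [-3, 1, 1]]; applying this to [-1, -4, 4] gives [-36, 18, 3].

[-36, 18, 3]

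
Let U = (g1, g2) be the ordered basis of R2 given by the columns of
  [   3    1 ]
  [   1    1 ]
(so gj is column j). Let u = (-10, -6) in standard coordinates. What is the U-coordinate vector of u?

(-2, -4)

[u]_U is the unique c with M c = u, where M has columns g1, g2.
System: 3c_1 + c_2 = -10, c_1 + c_2 = -6; solving gives c_1 = -2, c_2 = -4.
Check: -2g1 - 4g2 = (-10, -6).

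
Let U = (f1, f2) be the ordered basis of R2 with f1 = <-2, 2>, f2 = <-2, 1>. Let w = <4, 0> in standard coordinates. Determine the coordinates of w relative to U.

[w]_U is the unique c with M c = w, where M has columns f1, f2.
System: -2c_1 - 2c_2 = 4, 2c_1 + c_2 = 0; solving gives c_1 = 2, c_2 = -4.
Check: 2f1 - 4f2 = <4, 0>.

<2, -4>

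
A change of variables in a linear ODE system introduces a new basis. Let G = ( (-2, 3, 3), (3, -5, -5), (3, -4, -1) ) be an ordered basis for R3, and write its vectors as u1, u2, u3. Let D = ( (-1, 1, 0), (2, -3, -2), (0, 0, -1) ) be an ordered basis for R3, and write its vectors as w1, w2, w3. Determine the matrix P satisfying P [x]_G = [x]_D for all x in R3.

Let M have columns uj and N have columns wj. Then for every x, N [x]_D = x = M [x]_G, so P = N^(-1) M.
Since det N = -1, N^(-1) has integer entries; multiplying gives P = [[0, 1, -1], [-1, 2, 1], [-1, 1, -1]].

[[0, 1, -1], [-1, 2, 1], [-1, 1, -1]]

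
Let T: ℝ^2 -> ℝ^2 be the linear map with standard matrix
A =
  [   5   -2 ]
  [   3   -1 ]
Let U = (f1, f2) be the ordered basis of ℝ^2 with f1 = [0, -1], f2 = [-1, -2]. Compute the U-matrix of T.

Let P have columns f1, f2. Then [T]_U = P^(-1) A P.
Here det P = -1, so P^(-1) is integer; computing A P first and then P^(-1)(A P) gives [[3, -1], [-2, 1]].

[[3, -1], [-2, 1]]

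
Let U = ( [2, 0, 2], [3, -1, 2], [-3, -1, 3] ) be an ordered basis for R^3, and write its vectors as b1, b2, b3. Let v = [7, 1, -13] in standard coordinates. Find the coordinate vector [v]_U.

Write v = c_1 b1 + ... + c_3 b3 and solve for the c_i.
Solving this 3x3 system gives c = (-4, 2, -3).
Check: -4b1 + 2b2 - 3b3 = [7, 1, -13].

[-4, 2, -3]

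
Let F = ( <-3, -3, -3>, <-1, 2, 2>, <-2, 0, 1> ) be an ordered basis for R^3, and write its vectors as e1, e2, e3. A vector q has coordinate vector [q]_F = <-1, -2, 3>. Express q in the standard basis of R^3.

q = M [q]_F, where M has columns e1, ..., e3.
Carrying out the matrix-vector product, q = <-1, -1, 2>.

<-1, -1, 2>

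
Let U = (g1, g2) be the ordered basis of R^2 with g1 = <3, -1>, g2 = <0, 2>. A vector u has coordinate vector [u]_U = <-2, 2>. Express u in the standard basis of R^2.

By definition u = -2g1 + 2g2.
Summing componentwise gives <-6, 6>.

<-6, 6>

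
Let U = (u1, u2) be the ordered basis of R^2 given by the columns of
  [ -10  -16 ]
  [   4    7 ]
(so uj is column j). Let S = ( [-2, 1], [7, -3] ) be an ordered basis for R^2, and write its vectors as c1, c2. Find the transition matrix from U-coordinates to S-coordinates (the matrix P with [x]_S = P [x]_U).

Take x = uj: its U-coordinates are the j-th standard unit vector, so P e_j — column j of P — equals [uj]_S.
u1 = -2c1 - 2c2, giving column 1 = [-2, -2]; repeating for each j gives P = [[-2, 1], [-2, -2]].

[[-2, 1], [-2, -2]]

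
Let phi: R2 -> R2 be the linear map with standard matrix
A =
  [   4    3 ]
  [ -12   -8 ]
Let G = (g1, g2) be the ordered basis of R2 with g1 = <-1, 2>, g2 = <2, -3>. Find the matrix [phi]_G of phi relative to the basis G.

[[-2, -3], [0, -2]]

Let P have columns g1, g2. Then [phi]_G = P^(-1) A P.
Here det P = -1, so P^(-1) is integer; computing A P first and then P^(-1)(A P) gives [[-2, -3], [0, -2]].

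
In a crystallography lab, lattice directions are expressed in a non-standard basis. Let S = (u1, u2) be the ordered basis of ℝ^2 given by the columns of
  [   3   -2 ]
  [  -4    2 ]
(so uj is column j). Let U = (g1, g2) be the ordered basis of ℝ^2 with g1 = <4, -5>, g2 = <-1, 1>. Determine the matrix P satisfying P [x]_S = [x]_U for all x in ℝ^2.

[[1, 0], [1, 2]]

Take x = uj: its S-coordinates are the j-th standard unit vector, so P e_j — column j of P — equals [uj]_U.
u1 = g1 + g2, giving column 1 = <1, 1>; repeating for each j gives P = [[1, 0], [1, 2]].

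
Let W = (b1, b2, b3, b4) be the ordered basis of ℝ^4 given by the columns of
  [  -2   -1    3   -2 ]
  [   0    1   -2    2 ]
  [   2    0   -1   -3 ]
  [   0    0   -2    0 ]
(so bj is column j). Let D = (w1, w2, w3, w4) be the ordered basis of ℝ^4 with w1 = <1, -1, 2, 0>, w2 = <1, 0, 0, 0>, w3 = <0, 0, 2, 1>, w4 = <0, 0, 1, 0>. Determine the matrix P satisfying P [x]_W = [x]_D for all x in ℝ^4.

[[0, -1, 2, -2], [-2, 0, 1, 0], [0, 0, -2, 0], [2, 2, -1, 1]]

Let M have columns bj and N have columns wj. Then for every x, N [x]_D = x = M [x]_W, so P = N^(-1) M.
Since det N = -1, N^(-1) has integer entries; multiplying gives P = [[0, -1, 2, -2], [-2, 0, 1, 0], [0, 0, -2, 0], [2, 2, -1, 1]].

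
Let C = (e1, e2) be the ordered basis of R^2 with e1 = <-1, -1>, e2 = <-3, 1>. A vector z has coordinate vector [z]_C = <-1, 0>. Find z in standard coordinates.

<1, 1>

The coordinates say z = -e1 + 0·e2; adding the scaled basis vectors gives <1, 1>.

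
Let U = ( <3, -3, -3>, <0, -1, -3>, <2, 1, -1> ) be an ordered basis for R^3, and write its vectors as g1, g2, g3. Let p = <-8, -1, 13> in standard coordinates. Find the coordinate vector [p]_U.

<0, -3, -4>

Write p = c_1 g1 + ... + c_3 g3 and solve for the c_i.
Solving this 3x3 system gives c = (0, -3, -4).
Check: 0·g1 - 3g2 - 4g3 = <-8, -1, 13>.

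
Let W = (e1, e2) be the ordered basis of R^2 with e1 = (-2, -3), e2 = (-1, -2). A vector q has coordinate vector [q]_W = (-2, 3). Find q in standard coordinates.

The coordinates say q = -2e1 + 3e2; adding the scaled basis vectors gives (1, 0).

(1, 0)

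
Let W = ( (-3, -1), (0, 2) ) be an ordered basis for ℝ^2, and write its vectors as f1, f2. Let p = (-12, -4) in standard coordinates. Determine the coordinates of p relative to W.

We seek scalars with c_1 f1 + c_2 f2 = p; equivalently solve M c = p where the columns of M are f1, f2.
System: -3c_1 + 0c_2 = -12, -c_1 + 2c_2 = -4; solving gives c_1 = 4, c_2 = 0.
Check: 4f1 + 0·f2 = (-12, -4).

(4, 0)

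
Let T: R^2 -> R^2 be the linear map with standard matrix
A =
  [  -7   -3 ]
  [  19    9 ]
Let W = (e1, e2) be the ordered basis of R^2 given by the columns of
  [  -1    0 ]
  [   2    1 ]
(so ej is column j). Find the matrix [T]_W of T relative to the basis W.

[[-1, 3], [1, 3]]

With P the matrix whose columns are e1, e2, [T]_W = P^(-1) A P.
Column by column: T(e1) = A e1 = [1, -1]; its W-coordinates [-1, 1] give column 1.
Continuing for each basis vector yields [T]_W = [[-1, 3], [1, 3]].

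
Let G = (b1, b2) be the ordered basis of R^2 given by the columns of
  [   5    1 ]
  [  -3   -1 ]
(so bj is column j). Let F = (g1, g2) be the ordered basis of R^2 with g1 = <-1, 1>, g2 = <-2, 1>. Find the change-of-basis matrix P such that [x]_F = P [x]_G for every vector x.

[[-1, -1], [-2, 0]]

Take x = bj: its G-coordinates are the j-th standard unit vector, so P e_j — column j of P — equals [bj]_F.
b1 = -g1 - 2g2, giving column 1 = <-1, -2>; repeating for each j gives P = [[-1, -1], [-2, 0]].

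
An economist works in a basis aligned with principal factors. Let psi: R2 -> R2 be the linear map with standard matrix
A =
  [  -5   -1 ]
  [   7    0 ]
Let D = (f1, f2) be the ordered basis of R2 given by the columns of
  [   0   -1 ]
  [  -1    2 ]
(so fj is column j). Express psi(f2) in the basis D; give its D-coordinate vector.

Compute psi(f2) = A f2 = <3, -7> in standard coordinates.
Then write this in D-coordinates: solve for y in y_1 f1 + y_2 f2 = <3, -7>.
This gives y = <1, -3>, which is column 2 of [psi]_D.

<1, -3>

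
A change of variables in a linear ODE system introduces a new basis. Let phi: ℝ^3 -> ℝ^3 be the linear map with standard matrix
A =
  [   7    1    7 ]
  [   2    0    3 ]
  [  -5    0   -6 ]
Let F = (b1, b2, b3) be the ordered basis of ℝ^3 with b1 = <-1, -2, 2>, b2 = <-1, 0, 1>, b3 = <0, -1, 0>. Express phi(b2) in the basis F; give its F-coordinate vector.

Column 2 of [phi]_F is the F-coordinate vector of phi(b2).
In standard coordinates phi(b2) = A b2 = <0, 1, -1>.
Converting to F: <0, 1, -1> = -b1 + b2 + b3, so the coordinate vector is <-1, 1, 1>.

<-1, 1, 1>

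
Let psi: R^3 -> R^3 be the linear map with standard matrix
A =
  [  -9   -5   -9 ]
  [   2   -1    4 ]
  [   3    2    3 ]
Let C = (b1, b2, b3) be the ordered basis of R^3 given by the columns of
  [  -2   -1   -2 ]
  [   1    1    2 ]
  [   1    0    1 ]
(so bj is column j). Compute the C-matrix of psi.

[[-3, -1, 3], [-2, -2, -1], [2, 0, -2]]

The j-th column of [psi]_C is [psi(bj)]_C.
psi(b1) = A b1 = [4, -1, -1] = -3b1 - 2b2 + 2b3, so column 1 is [-3, -2, 2].
Repeating for b2, b3 and assembling the columns gives [[-3, -1, 3], [-2, -2, -1], [2, 0, -2]].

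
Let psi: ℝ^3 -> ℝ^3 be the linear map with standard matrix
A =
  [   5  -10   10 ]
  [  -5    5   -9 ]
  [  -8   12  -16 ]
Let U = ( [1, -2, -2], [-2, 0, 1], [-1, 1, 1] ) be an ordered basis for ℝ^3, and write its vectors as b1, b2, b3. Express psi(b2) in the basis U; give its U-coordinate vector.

[1, -1, 3]

Compute psi(b2) = A b2 = [0, 1, 0] in standard coordinates.
Then write this in U-coordinates: solve for y in y_1 b1 + ... + y_3 b3 = [0, 1, 0].
This gives y = [1, -1, 3], which is column 2 of [psi]_U.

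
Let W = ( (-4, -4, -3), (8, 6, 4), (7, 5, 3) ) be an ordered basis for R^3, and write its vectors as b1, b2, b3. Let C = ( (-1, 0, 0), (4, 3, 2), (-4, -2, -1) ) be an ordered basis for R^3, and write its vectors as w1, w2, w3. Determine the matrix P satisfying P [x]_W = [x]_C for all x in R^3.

[[0, 0, 1], [-2, 2, 1], [-1, 0, -1]]

Column j of P is [bj]_C, since P maps W-coordinates to C-coordinates.
Expressing b1 in C: b1 = 0·w1 - 2w2 - w3, so column 1 of P is (0, -2, -1).
Doing the same for each bj gives P = [[0, 0, 1], [-2, 2, 1], [-1, 0, -1]].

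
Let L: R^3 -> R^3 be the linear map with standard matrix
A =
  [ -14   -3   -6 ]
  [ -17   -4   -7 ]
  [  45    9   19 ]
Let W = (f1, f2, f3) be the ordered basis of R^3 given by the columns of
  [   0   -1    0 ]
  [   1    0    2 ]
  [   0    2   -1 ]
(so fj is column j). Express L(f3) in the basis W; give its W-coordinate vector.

(-3, 0, 1)

Compute L(f3) = A f3 = (0, -1, -1) in standard coordinates.
Then write this in W-coordinates: solve for y in y_1 f1 + ... + y_3 f3 = (0, -1, -1).
This gives y = (-3, 0, 1), which is column 3 of [L]_W.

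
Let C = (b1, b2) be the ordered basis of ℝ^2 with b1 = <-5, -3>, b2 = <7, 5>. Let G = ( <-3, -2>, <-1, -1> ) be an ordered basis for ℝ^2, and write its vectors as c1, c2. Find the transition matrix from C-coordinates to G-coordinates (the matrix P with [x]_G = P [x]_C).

Take x = bj: its C-coordinates are the j-th standard unit vector, so P e_j — column j of P — equals [bj]_G.
b1 = 2c1 - c2, giving column 1 = <2, -1>; repeating for each j gives P = [[2, -2], [-1, -1]].

[[2, -2], [-1, -1]]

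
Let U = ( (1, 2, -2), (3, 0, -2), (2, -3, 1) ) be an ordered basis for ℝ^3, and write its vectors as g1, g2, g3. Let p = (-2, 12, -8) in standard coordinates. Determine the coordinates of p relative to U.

(0, 2, -4)

Write p = c_1 g1 + ... + c_3 g3 and solve for the c_i.
Row-reducing the augmented matrix [M | p] gives c = (0, 2, -4).
Check: 0·g1 + 2g2 - 4g3 = (-2, 12, -8).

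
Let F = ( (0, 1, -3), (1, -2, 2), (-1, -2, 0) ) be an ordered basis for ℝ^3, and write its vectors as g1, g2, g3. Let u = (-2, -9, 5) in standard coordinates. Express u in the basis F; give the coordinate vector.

(-1, 1, 3)

We seek scalars with c_1 g1 + ... + c_3 g3 = u; equivalently solve M c = u where the columns of M are g1, ..., g3.
Row-reducing the augmented matrix [M | u] gives c = (-1, 1, 3).
Check: -g1 + g2 + 3g3 = (-2, -9, 5).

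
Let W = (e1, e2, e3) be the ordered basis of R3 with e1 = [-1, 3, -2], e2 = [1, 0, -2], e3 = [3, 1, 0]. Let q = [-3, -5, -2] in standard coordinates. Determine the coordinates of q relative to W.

[-1, 2, -2]

We seek scalars with c_1 e1 + ... + c_3 e3 = q; equivalently solve M c = q where the columns of M are e1, ..., e3.
Solving this 3x3 system gives c = (-1, 2, -2).
Check: -e1 + 2e2 - 2e3 = [-3, -5, -2].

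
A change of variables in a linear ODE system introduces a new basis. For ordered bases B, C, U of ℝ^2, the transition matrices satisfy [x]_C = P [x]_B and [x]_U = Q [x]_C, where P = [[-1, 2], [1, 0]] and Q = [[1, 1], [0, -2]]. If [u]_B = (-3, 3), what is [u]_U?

(6, 6)

Apply P to get C-coordinates (9, -3), then Q to get U-coordinates.
The result is [u]_U = (6, 6).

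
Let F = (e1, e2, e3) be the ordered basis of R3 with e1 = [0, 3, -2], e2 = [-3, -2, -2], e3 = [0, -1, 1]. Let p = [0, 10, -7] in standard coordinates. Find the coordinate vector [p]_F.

Write p = c_1 e1 + ... + c_3 e3 and solve for the c_i.
Gaussian elimination on [M | p] yields c = (3, 0, -1).
Check: 3e1 + 0·e2 - e3 = [0, 10, -7].

[3, 0, -1]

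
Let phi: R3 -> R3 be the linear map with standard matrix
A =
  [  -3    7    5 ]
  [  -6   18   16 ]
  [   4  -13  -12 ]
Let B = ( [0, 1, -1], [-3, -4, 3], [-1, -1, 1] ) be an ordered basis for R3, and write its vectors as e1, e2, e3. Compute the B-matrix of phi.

[[-1, 0, 2], [-1, 2, -1], [1, -2, 2]]

The j-th column of [phi]_B is [phi(ej)]_B.
phi(e1) = A e1 = [2, 2, -1] = -e1 - e2 + e3, so column 1 is [-1, -1, 1].
Repeating for e2, e3 and assembling the columns gives [[-1, 0, 2], [-1, 2, -1], [1, -2, 2]].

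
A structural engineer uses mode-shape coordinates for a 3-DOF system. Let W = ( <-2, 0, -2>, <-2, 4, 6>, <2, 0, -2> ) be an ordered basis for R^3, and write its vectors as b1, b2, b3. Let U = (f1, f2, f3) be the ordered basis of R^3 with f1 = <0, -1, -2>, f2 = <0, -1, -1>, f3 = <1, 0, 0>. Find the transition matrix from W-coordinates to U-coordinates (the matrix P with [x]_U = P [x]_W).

[[2, -2, 2], [-2, -2, -2], [-2, -2, 2]]

Column j of P is [bj]_U, since P maps W-coordinates to U-coordinates.
Expressing b1 in U: b1 = 2f1 - 2f2 - 2f3, so column 1 of P is <2, -2, -2>.
Doing the same for each bj gives P = [[2, -2, 2], [-2, -2, -2], [-2, -2, 2]].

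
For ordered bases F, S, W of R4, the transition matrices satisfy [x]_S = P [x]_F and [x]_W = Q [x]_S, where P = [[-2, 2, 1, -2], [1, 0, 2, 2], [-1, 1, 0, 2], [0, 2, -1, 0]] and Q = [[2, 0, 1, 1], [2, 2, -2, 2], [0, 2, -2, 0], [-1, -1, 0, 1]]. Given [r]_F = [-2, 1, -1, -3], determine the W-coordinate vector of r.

[22, 14, -14, 2]

First [r]_S = P [r]_F = [11, -10, -3, 3].
Then [r]_W = Q [r]_S = [22, 14, -14, 2].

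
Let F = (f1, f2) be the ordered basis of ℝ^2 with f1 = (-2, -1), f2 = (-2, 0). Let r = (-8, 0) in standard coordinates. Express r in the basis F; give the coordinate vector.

[r]_F is the unique c with M c = r, where M has columns f1, f2.
System: -2c_1 - 2c_2 = -8, -c_1 + 0c_2 = 0; solving gives c_1 = 0, c_2 = 4.
Check: 0·f1 + 4f2 = (-8, 0).

(0, 4)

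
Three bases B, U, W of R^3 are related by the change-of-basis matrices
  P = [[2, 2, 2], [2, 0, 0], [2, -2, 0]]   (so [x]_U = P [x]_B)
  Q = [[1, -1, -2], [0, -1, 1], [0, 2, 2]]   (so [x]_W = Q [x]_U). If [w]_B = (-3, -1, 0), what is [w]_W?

(6, 2, -20)

Composing the changes, [w]_W = Q P [w]_B.
Q P = [[-4, 6, 2], [0, -2, 0], [8, -4, 0]]; applying this to (-3, -1, 0) gives (6, 2, -20).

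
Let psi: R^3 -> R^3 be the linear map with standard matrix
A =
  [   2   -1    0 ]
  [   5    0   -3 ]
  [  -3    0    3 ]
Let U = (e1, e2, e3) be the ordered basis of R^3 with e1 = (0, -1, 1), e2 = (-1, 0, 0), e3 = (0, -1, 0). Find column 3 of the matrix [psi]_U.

(0, -1, 0)

Column 3 of [psi]_U is the U-coordinate vector of psi(e3).
In standard coordinates psi(e3) = A e3 = (1, 0, 0).
Converting to U: (1, 0, 0) = 0·e1 - e2 + 0·e3, so the coordinate vector is (0, -1, 0).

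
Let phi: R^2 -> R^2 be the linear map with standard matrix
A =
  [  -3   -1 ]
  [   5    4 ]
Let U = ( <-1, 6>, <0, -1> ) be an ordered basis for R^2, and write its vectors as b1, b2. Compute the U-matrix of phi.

With P the matrix whose columns are b1, b2, [phi]_U = P^(-1) A P.
Column by column: phi(b1) = A b1 = <-3, 19>; its U-coordinates <3, -1> give column 1.
Continuing for each basis vector yields [phi]_U = [[3, -1], [-1, -2]].

[[3, -1], [-1, -2]]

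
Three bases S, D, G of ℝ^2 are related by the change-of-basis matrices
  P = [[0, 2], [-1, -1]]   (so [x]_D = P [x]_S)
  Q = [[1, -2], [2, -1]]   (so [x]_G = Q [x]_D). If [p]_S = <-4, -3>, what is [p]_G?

<-20, -19>

First [p]_D = P [p]_S = <-6, 7>.
Then [p]_G = Q [p]_D = <-20, -19>.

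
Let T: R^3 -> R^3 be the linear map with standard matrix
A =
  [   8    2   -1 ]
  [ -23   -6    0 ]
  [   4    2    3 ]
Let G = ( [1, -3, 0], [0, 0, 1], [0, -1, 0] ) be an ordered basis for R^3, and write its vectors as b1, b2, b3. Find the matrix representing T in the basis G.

The j-th column of [T]_G is [T(bj)]_G.
T(b1) = A b1 = [2, -5, -2] = 2b1 - 2b2 - b3, so column 1 is [2, -2, -1].
Repeating for b2, b3 and assembling the columns gives [[2, -1, -2], [-2, 3, -2], [-1, 3, 0]].

[[2, -1, -2], [-2, 3, -2], [-1, 3, 0]]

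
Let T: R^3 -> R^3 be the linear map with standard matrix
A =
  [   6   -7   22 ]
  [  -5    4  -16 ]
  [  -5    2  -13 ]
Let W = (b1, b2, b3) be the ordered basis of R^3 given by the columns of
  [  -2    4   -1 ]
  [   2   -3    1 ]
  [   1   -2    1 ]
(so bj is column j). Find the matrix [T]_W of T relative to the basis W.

With P the matrix whose columns are b1, ..., b3, [T]_W = P^(-1) A P.
Column by column: T(b1) = A b1 = <-4, 2, 1>; its W-coordinates <-1, -2, -2> give column 1.
Continuing for each basis vector yields [T]_W = [[-1, 1, 1], [-2, 1, 2], [-2, 1, -3]].

[[-1, 1, 1], [-2, 1, 2], [-2, 1, -3]]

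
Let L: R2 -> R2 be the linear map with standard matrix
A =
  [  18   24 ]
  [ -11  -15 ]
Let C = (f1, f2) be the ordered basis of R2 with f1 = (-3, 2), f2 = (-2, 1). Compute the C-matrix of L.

Let P have columns f1, f2. Then [L]_C = P^(-1) A P.
Here det P = 1, so P^(-1) is integer; computing A P first and then P^(-1)(A P) gives [[0, 2], [3, 3]].

[[0, 2], [3, 3]]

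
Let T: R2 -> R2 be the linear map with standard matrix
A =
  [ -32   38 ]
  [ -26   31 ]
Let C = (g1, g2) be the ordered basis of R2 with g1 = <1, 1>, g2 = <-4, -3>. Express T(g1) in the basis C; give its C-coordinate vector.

Compute T(g1) = A g1 = <6, 5> in standard coordinates.
Then write this in C-coordinates: solve for y in y_1 g1 + y_2 g2 = <6, 5>.
This gives y = <2, -1>, which is column 1 of [T]_C.

<2, -1>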